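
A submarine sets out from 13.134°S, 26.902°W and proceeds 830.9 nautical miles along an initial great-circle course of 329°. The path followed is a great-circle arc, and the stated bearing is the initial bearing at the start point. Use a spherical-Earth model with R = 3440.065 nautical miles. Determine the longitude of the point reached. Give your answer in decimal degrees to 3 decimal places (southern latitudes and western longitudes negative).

δ = 830.9/3440.065 = 0.241536 rad (13.8390°).
Converting: φ₁ = -0.229232 rad, θ = 5.742133 rad.
sin φ₂ = sin φ₁ cos δ + cos φ₁ sin δ cos θ = (-0.227229)(0.970972) + (0.973841)(0.239194)(0.857167) = -0.020967
φ₂ = asin(-0.020967) = -0.020968 rad = -1.201°.
Δλ = atan2( sin θ sin δ cos φ₁ , cos δ − sin φ₁ sin φ₂ ) = atan2(-0.119972, 0.966207) = -0.123535 rad = -7.078°.
Hence λ₂ = -26.902° + -7.078° = -33.980°.

longitude -33.980°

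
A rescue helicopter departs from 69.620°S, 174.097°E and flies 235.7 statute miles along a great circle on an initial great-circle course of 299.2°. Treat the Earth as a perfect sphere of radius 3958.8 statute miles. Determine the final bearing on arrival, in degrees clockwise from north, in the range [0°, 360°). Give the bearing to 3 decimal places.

final bearing 306.552°

Angular distance δ = d/R = 235.7 / 3958.8 = 0.059538 rad.
Start latitude φ₁ = -1.215098 rad; initial bearing θ = 5.222025 rad.
sin φ₂ = sin φ₁ cos δ + cos φ₁ sin δ cos θ = (-0.937404)(0.998228) + (0.348245)(0.059503)(0.487860) = -0.925633
φ₂ = asin(-0.925633) = -1.182706 rad = -67.764°.
Δλ = atan2( sin θ sin δ cos φ₁ , cos δ − sin φ₁ sin φ₂ ) = atan2(-0.018088, 0.130536) = -0.137693 rad = -7.889°.
λ₂ = λ₁ + Δλ = 166.208°.
The forward bearing on arrival equals the back-azimuth from the destination plus 180°.
Back-azimuth from P₂ (-67.764°, 166.208°) to P₁ (-69.620°, 174.097°), with Δλ' = λ₁ − λ₂ = 7.889°: atan2( sin Δλ' cos φ₁ , cos φ₂ sin φ₁ − sin φ₂ cos φ₁ cos Δλ' ) = 126.552°.
Final bearing = (126.552° + 180°) mod 360° = 306.552°.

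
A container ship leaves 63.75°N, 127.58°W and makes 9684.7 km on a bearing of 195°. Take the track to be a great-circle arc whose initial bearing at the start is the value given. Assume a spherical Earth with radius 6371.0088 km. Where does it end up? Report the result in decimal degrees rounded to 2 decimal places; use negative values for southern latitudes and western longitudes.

latitude -22.41°, longitude -143.82°

Angular distance δ = d/R = 9684.7 / 6371.0088 = 1.520120 rad.
With φ₁ = 63.75° = 1.112647 rad and θ = 195° = 3.403392 rad:
sin φ₂ = sin φ₁ cos δ + cos φ₁ sin δ cos θ = (0.896873)(0.050654) + (0.442289)(0.998716)(-0.965926) = -0.381239
φ₂ = asin(-0.381239) = -0.391136 rad = -22.41°.
Δλ = atan2( sin θ sin δ cos φ₁ , cos δ − sin φ₁ sin φ₂ ) = atan2(-0.114326, 0.392577) = -0.283381 rad = -16.24°.
Hence λ₂ = -127.58° + -16.24° = -143.82°.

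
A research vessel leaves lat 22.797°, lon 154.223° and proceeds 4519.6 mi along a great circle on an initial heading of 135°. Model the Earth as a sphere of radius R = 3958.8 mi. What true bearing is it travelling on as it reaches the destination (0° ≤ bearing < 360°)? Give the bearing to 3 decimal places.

final bearing 133.729°

Central angle δ = d/R = 1.141659 rad.
Start latitude φ₁ = 0.397883 rad; initial bearing θ = 2.356194 rad.
sin φ₂ = sin φ₁ cos δ + cos φ₁ sin δ cos θ = (0.387467)(0.416086) + (0.921883)(0.909325)(-0.707107) = -0.431542
φ₂ = asin(-0.431542) = -0.446201 rad = -25.565°.
Then Δλ = atan2(0.592762, 0.583295) = 0.793448 rad, from sin θ sin δ cos φ₁ over cos δ − sin φ₁ sin φ₂.
λ₂ = 154.223° + 45.461° = 199.684°, normalized to (−180°, 180°] → -160.316°.
The forward bearing on arrival equals the back-azimuth from the destination plus 180°.
Back-azimuth from P₂ (-25.565°, -160.316°) to P₁ (22.797°, 154.223°), with Δλ' = λ₁ − λ₂ = 314.539°: atan2( sin Δλ' cos φ₁ , cos φ₂ sin φ₁ − sin φ₂ cos φ₁ cos Δλ' ) = 313.729°.
Final bearing = (313.729° + 180°) mod 360° = 133.729°.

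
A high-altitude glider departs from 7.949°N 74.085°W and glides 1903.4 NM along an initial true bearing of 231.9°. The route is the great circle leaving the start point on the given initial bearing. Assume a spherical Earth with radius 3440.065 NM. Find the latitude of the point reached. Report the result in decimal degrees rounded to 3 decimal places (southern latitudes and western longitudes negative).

δ = 1903.4/3440.065 = 0.553303 rad (31.7020°).
With φ₁ = 7.949° = 0.138736 rad and θ = 231.9° = 4.047419 rad:
Applying the spherical law of cosines for sides, sin φ₂ = sin φ₁ cos δ + cos φ₁ sin δ cos θ = -0.203480, so φ₂ = -11.741°.
Then Δλ = atan2(-0.409561, 0.878933) = -0.436060 rad, from sin θ sin δ cos φ₁ over cos δ − sin φ₁ sin φ₂.
λ₂ = -74.085° + -24.984° = -99.069°.

latitude -11.741°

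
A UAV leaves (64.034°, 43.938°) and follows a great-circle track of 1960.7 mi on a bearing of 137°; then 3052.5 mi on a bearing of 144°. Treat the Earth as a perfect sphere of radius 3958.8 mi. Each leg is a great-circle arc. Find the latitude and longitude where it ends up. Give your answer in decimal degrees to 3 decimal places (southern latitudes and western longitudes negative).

latitude 1.397°, longitude 93.045°

Apply the spherical direct solution leg by leg, carrying full precision between legs.
Leg 1: from (64.034°, 43.938°), δ = 1960.7/3958.8 = 0.495276 rad, θ = 137° → φ = 39.705°, λ = 68.856°.
Leg 2: from (39.705°, 68.856°), δ = 3052.5/3958.8 = 0.771067 rad, θ = 144° → φ = 1.397°, λ = 93.045°.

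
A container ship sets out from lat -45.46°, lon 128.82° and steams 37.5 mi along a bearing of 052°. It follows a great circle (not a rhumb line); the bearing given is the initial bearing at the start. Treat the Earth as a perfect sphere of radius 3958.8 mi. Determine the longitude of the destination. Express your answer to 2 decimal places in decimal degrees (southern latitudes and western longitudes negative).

longitude 129.43°

The arc subtends δ = 37.5/3958.8 = 0.009473 rad at the centre.
Converting: φ₁ = -0.793427 rad, θ = 0.907571 rad.
Destination latitude: φ₂ = arcsin( sin φ₁ cos δ + cos φ₁ sin δ cos θ ) = arcsin(-0.708638) = -45.12°.
Then Δλ = atan2(0.005236, 0.494865) = 0.010579 rad, from sin θ sin δ cos φ₁ over cos δ − sin φ₁ sin φ₂.
λ₂ = 128.82° + 0.61° = 129.43°.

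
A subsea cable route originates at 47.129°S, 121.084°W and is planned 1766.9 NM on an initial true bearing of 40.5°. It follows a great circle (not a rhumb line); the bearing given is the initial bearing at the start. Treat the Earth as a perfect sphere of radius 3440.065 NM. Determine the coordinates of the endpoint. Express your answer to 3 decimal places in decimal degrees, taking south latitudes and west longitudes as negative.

Central angle δ = d/R = 0.513624 rad.
With φ₁ = -47.129° = -0.822556 rad and θ = 40.5° = 0.706858 rad:
sin φ₂ = sin φ₁ cos δ + cos φ₁ sin δ cos θ = (-0.732887)(0.870970) + (0.680350)(0.491337)(0.760406) = -0.384133
φ₂ = asin(-0.384133) = -0.394269 rad = -22.590°.
Then Δλ = atan2(0.217098, 0.589443) = 0.352893 rad, from sin θ sin δ cos φ₁ over cos δ − sin φ₁ sin φ₂.
Hence λ₂ = -121.084° + 20.219° = -100.865°.

latitude -22.590°, longitude -100.865°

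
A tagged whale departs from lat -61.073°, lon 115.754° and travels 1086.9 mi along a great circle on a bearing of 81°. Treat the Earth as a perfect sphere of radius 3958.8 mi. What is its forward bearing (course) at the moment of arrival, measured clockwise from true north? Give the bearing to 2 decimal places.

Angular distance δ = d/R = 1086.9 / 3958.8 = 0.274553 rad.
Start latitude φ₁ = -1.065925 rad; initial bearing θ = 1.413717 rad.
Destination latitude: φ₂ = arcsin( sin φ₁ cos δ + cos φ₁ sin δ cos θ ) = arcsin(-0.821942) = -55.280°.
Then Δλ = atan2(0.129523, 0.243153) = 0.489450 rad, from sin θ sin δ cos φ₁ over cos δ − sin φ₁ sin φ₂.
λ₂ = 115.754° + 28.043° = 143.797°.
The forward bearing on arrival equals the back-azimuth from the destination plus 180°.
Back-azimuth from P₂ (-55.28°, 143.80°) to P₁ (-61.07°, 115.75°), with Δλ' = λ₁ − λ₂ = -28.04°: atan2( sin Δλ' cos φ₁ , cos φ₂ sin φ₁ − sin φ₂ cos φ₁ cos Δλ' ) = 237.01°.
Final bearing = (237.01° + 180°) mod 360° = 57.01°.

final bearing 57.01°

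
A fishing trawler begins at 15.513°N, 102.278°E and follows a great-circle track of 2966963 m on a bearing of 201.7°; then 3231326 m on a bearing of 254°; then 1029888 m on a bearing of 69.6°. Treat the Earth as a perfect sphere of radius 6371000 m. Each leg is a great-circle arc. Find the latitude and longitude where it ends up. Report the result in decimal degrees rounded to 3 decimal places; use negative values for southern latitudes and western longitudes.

Apply the spherical direct solution leg by leg, carrying full precision between legs.
Leg 1: from (15.513°, 102.278°), δ = 2966963/6371000 = 0.465698 rad, θ = 201.7° → φ = -9.384°, λ = 92.590°.
Leg 2: from (-9.384°, 92.590°), δ = 3231326/6371000 = 0.507193 rad, θ = 254° → φ = -15.939°, λ = 63.540°.
Leg 3: from (-15.939°, 63.540°), δ = 1029888/6371000 = 0.161652 rad, θ = 69.6° → φ = -12.538°, λ = 72.430°.

latitude -12.538°, longitude 72.430°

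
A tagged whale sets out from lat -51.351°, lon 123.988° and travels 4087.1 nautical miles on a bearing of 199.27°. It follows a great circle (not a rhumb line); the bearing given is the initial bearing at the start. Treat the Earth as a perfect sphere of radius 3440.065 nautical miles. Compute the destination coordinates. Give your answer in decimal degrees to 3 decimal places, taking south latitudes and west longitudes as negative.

Angular distance δ = d/R = 4087.1 / 3440.065 = 1.188088 rad.
Start latitude φ₁ = -0.896244 rad; initial bearing θ = 3.477918 rad.
Destination latitude: φ₂ = arcsin( sin φ₁ cos δ + cos φ₁ sin δ cos θ ) = arcsin(-0.838553) = -56.988°.
Δλ = atan2( sin θ sin δ cos φ₁ , cos δ − sin φ₁ sin φ₂ ) = atan2(-0.191202, -0.281465) = -2.544887 rad = -145.811°.
λ₂ = 123.988° + -145.811° = -21.823°.

latitude -56.988°, longitude -21.823°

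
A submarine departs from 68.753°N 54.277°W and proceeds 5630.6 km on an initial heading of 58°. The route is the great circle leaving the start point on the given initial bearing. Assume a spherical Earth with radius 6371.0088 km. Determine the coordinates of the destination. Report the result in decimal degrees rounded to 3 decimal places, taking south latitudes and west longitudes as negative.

latitude 47.697°, longitude 48.777°

Angular distance δ = d/R = 5630.6 / 6371.0088 = 0.883785 rad.
Start latitude φ₁ = 1.199966 rad; initial bearing θ = 1.012291 rad.
Destination latitude: φ₂ = arcsin( sin φ₁ cos δ + cos φ₁ sin δ cos θ ) = arcsin(0.739591) = 47.697°.
Δλ = atan2( sin θ sin δ cos φ₁ , cos δ − sin φ₁ sin φ₂ ) = atan2(0.237606, -0.055089) = 1.798624 rad = 103.054°.
λ₂ = -54.277° + 103.054° = 48.777°.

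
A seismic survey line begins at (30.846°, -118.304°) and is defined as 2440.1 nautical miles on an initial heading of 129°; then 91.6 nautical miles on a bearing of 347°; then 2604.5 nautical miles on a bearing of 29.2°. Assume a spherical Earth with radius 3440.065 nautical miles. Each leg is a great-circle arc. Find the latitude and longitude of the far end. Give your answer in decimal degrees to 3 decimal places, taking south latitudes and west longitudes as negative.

Apply the spherical direct solution leg by leg, carrying full precision between legs.
Leg 1: from (30.846°, -118.304°), δ = 2440.1/3440.065 = 0.709318 rad, θ = 129° → φ = 2.129°, λ = -87.872°.
Leg 2: from (2.129°, -87.872°), δ = 91.6/3440.065 = 0.026627 rad, θ = 347° → φ = 3.616°, λ = -88.216°.
Leg 3: from (3.616°, -88.216°), δ = 2604.5/3440.065 = 0.757108 rad, θ = 29.2° → φ = 40.105°, λ = -62.234°.

latitude 40.105°, longitude -62.234°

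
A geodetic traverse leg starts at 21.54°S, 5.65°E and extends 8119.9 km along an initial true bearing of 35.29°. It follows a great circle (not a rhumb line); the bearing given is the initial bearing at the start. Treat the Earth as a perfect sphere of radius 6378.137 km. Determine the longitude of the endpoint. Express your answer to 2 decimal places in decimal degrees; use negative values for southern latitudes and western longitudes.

δ = 8119.9/6378.137 = 1.273083 rad (72.9423°).
With φ₁ = -21.54° = -0.375944 rad and θ = 35.29° = 0.615927 rad:
Applying the spherical law of cosines for sides, sin φ₂ = sin φ₁ cos δ + cos φ₁ sin δ cos θ = 0.618137, so φ₂ = 38.18°.
For the longitude increment, Δλ = atan2( sin θ sin δ cos φ₁, cos δ − sin φ₁ sin φ₂ ) = atan2(0.513729, 0.520284) = 44.64°.
λ₂ = 5.65° + 44.64° = 50.29°.

longitude 50.29°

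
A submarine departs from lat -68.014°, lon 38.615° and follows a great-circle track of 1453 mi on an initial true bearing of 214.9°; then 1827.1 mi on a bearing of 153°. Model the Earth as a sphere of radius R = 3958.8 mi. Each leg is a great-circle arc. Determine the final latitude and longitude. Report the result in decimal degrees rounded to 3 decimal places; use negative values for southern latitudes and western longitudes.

latitude -73.854°, longitude 102.426°

Apply the spherical direct solution leg by leg, carrying full precision between legs.
Leg 1: from (-68.014°, 38.615°), δ = 1453/3958.8 = 0.367030 rad, θ = 214.9° → φ = -77.343°, λ = -30.939°.
Leg 2: from (-77.343°, -30.939°), δ = 1827.1/3958.8 = 0.461529 rad, θ = 153° → φ = -73.854°, λ = 102.426°.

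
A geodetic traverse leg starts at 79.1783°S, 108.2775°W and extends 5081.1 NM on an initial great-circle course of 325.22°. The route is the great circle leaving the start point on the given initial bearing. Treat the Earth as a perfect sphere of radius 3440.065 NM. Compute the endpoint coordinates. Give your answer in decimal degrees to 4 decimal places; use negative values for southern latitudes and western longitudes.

Central angle δ = d/R = 1.477036 rad.
With φ₁ = -79.1783° = -1.381922 rad and θ = 325.22° = 5.676160 rad:
Applying the spherical law of cosines for sides, sin φ₂ = sin φ₁ cos δ + cos φ₁ sin δ cos θ = 0.061576, so φ₂ = 3.5303°.
Then Δλ = atan2(-0.106629, 0.154103) = -0.605291 rad, from sin θ sin δ cos φ₁ over cos δ − sin φ₁ sin φ₂.
Hence λ₂ = -108.2775° + -34.6806° = -142.9581°.

latitude 3.5303°, longitude -142.9581°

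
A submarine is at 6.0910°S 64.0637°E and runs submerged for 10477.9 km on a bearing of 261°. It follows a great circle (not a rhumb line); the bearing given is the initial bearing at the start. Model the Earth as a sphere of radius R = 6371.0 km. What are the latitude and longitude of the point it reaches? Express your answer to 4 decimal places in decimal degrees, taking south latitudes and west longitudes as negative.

δ = 10477.9/6371 = 1.644624 rad (94.2300°).
Converting: φ₁ = -0.106308 rad, θ = 4.555309 rad.
Applying the spherical law of cosines for sides, sin φ₂ = sin φ₁ cos δ + cos φ₁ sin δ cos θ = -0.147301, so φ₂ = -8.4705°.
Δλ = atan2( sin θ sin δ cos φ₁ , cos δ − sin φ₁ sin φ₂ ) = atan2(-0.979437, -0.089391) = -1.661811 rad = -95.2148°.
Hence λ₂ = 64.0637° + -95.2148° = -31.1511°.

latitude -8.4705°, longitude -31.1511°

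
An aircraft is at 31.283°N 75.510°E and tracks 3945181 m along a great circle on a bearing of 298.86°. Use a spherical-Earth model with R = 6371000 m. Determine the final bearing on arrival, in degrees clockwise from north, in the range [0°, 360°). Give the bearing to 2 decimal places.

final bearing 272.64°

δ = 3945181/6371000 = 0.619240 rad (35.4799°).
Start latitude φ₁ = 0.545991 rad; initial bearing θ = 5.216091 rad.
Applying the spherical law of cosines for sides, sin φ₂ = sin φ₁ cos δ + cos φ₁ sin δ cos θ = 0.662268, so φ₂ = 41.473°.
For the longitude increment, Δλ = atan2( sin θ sin δ cos φ₁, cos δ − sin φ₁ sin φ₂ ) = atan2(-0.434425, 0.470426) = -42.722°.
Hence λ₂ = 75.510° + -42.722° = 32.788°.
The forward bearing on arrival equals the back-azimuth from the destination plus 180°.
Back-azimuth from P₂ (41.47°, 32.79°) to P₁ (31.28°, 75.51°), with Δλ' = λ₁ − λ₂ = 42.72°: atan2( sin Δλ' cos φ₁ , cos φ₂ sin φ₁ − sin φ₂ cos φ₁ cos Δλ' ) = 92.64°.
Final bearing = (92.64° + 180°) mod 360° = 272.64°.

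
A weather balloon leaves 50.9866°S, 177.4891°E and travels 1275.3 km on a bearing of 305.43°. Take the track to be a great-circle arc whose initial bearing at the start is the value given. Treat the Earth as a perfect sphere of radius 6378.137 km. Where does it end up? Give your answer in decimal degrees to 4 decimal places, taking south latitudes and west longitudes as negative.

The arc subtends δ = 1275.3/6378.137 = 0.199949 rad at the centre.
Start latitude φ₁ = -0.889884 rad; initial bearing θ = 5.330759 rad.
sin φ₂ = sin φ₁ cos δ + cos φ₁ sin δ cos θ = (-0.776999)(0.980077) + (0.629502)(0.198619)(0.579708) = -0.689037
φ₂ = asin(-0.689037) = -0.760159 rad = -43.5539°.
Then Δλ = atan2(-0.101878, 0.444696) = -0.225210 rad, from sin θ sin δ cos φ₁ over cos δ − sin φ₁ sin φ₂.
Hence λ₂ = 177.4891° + -12.9036° = 164.5855°.

latitude -43.5539°, longitude 164.5855°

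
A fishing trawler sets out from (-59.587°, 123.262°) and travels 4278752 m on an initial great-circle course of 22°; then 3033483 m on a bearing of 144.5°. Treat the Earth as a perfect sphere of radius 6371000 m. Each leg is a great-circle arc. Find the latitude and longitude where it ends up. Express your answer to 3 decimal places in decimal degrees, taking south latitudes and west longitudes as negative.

latitude -43.246°, longitude 159.311°

Apply the spherical direct solution leg by leg, carrying full precision between legs.
Leg 1: from (-59.587°, 123.262°), δ = 4278752/6371000 = 0.671598 rad, θ = 22° → φ = -22.523°, λ = 137.878°.
Leg 2: from (-22.523°, 137.878°), δ = 3033483/6371000 = 0.476139 rad, θ = 144.5° → φ = -43.246°, λ = 159.311°.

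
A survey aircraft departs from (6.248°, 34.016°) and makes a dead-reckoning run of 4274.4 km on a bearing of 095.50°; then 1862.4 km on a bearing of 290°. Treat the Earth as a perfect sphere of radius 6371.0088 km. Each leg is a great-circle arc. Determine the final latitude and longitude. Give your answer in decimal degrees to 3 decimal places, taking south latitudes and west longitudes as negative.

latitude 7.090°, longitude 56.427°

Apply the spherical direct solution leg by leg, carrying full precision between legs.
Leg 1: from (6.248°, 34.016°), δ = 4274.4/6371.0088 = 0.670914 rad, θ = 95.5° → φ = 1.490°, λ = 72.263°.
Leg 2: from (1.490°, 72.263°), δ = 1862.4/6371.0088 = 0.292324 rad, θ = 290° → φ = 7.090°, λ = 56.427°.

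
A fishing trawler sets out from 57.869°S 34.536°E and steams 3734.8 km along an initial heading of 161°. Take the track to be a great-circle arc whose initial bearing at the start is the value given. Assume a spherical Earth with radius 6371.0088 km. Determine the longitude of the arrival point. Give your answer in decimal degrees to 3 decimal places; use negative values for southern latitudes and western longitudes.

Central angle δ = d/R = 0.586218 rad.
Start latitude φ₁ = -1.010005 rad; initial bearing θ = 2.809980 rad.
Destination latitude: φ₂ = arcsin( sin φ₁ cos δ + cos φ₁ sin δ cos θ ) = arcsin(-0.983647) = -79.624°.
Then Δλ = atan2(0.095792, 0.000053) = 1.570241 rad, from sin θ sin δ cos φ₁ over cos δ − sin φ₁ sin φ₂.
λ₂ = 34.536° + 89.968° = 124.504°.

longitude 124.504°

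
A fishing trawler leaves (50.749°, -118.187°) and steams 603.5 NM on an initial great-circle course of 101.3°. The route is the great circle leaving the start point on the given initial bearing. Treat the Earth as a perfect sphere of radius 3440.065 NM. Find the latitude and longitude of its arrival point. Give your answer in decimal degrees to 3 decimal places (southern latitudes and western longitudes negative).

Central angle δ = d/R = 0.175433 rad.
Converting: φ₁ = 0.885737 rad, θ = 1.768019 rad.
Destination latitude: φ₂ = arcsin( sin φ₁ cos δ + cos φ₁ sin δ cos θ ) = arcsin(0.740857) = 47.804°.
Then Δλ = atan2(0.108290, 0.410945) = 0.257658 rad, from sin θ sin δ cos φ₁ over cos δ − sin φ₁ sin φ₂.
λ₂ = λ₁ + Δλ = -103.424°.

latitude 47.804°, longitude -103.424°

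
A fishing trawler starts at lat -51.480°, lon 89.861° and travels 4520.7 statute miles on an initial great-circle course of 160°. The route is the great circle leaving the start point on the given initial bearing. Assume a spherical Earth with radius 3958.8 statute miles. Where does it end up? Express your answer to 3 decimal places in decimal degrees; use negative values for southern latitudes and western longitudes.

The arc subtends δ = 4520.7/3958.8 = 1.141937 rad at the centre.
With φ₁ = -51.480° = -0.898495 rad and θ = 160° = 2.792527 rad:
Destination latitude: φ₂ = arcsin( sin φ₁ cos δ + cos φ₁ sin δ cos θ ) = arcsin(-0.857576) = -59.045°.
Δλ = atan2( sin θ sin δ cos φ₁ , cos δ − sin φ₁ sin φ₂ ) = atan2(0.193716, -0.255126) = 2.492167 rad = 142.791°.
λ₂ = 89.861° + 142.791° = 232.652°, normalized to (−180°, 180°] → -127.348°.

latitude -59.045°, longitude -127.348°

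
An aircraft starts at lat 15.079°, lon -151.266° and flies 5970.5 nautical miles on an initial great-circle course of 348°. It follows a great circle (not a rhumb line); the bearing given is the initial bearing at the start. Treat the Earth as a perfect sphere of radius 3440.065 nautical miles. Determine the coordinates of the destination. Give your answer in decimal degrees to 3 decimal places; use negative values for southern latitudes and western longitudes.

latitude 62.748°, longitude 55.343°

The arc subtends δ = 5970.5/3440.065 = 1.735578 rad at the centre.
Converting: φ₁ = 0.263178 rad, θ = 6.073746 rad.
Destination latitude: φ₂ = arcsin( sin φ₁ cos δ + cos φ₁ sin δ cos θ ) = arcsin(0.889000) = 62.748°.
Δλ = atan2( sin θ sin δ cos φ₁ , cos δ − sin φ₁ sin φ₂ ) = atan2(-0.198034, -0.395311) = -2.677180 rad = -153.391°.
λ₂ = -151.266° + -153.391° = -304.657°, normalized to (−180°, 180°] → 55.343°.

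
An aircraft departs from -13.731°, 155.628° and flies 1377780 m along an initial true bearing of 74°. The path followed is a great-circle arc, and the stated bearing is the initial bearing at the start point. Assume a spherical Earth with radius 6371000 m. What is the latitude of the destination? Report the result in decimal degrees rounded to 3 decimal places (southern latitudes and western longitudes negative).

latitude -10.043°

δ = 1377780/6371000 = 0.216258 rad (12.3907°).
Start latitude φ₁ = -0.239651 rad; initial bearing θ = 1.291544 rad.
Applying the spherical law of cosines for sides, sin φ₂ = sin φ₁ cos δ + cos φ₁ sin δ cos θ = -0.174380, so φ₂ = -10.043°.
Then Δλ = atan2(0.200369, 0.935316) = 0.211036 rad, from sin θ sin δ cos φ₁ over cos δ − sin φ₁ sin φ₂.
λ₂ = λ₁ + Δλ = 167.719°.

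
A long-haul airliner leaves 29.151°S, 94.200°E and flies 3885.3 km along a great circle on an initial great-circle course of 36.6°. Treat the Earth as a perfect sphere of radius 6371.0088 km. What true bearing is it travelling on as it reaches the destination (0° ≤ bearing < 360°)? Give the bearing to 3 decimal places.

final bearing 31.380°

Angular distance δ = d/R = 3885.3 / 6371.0088 = 0.609841 rad.
With φ₁ = -29.151° = -0.508781 rad and θ = 36.6° = 0.638791 rad:
sin φ₂ = sin φ₁ cos δ + cos φ₁ sin δ cos θ = (-0.487113)(0.819739) + (0.873339)(0.572737)(0.802817) = 0.002258
φ₂ = asin(0.002258) = 0.002258 rad = 0.129°.
For the longitude increment, Δλ = atan2( sin θ sin δ cos φ₁, cos δ − sin φ₁ sin φ₂ ) = atan2(0.298228, 0.820839) = 19.967°.
λ₂ = 94.200° + 19.967° = 114.167°.
The forward bearing on arrival equals the back-azimuth from the destination plus 180°.
Back-azimuth from P₂ (0.129°, 114.167°) to P₁ (-29.151°, 94.200°), with Δλ' = λ₁ − λ₂ = -19.967°: atan2( sin Δλ' cos φ₁ , cos φ₂ sin φ₁ − sin φ₂ cos φ₁ cos Δλ' ) = 211.380°.
Final bearing = (211.380° + 180°) mod 360° = 31.380°.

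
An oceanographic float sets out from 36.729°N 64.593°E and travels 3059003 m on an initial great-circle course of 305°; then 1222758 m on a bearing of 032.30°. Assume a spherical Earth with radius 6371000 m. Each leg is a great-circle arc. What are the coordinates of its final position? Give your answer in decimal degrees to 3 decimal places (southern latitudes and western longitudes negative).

latitude 56.832°, longitude 40.921°

Apply the spherical direct solution leg by leg, carrying full precision between legs.
Leg 1: from (36.729°, 64.593°), δ = 3059003/6371000 = 0.480145 rad, θ = 305° → φ = 47.966°, λ = 30.184°.
Leg 2: from (47.966°, 30.184°), δ = 1222758/6371000 = 0.191926 rad, θ = 32.3° → φ = 56.832°, λ = 40.921°.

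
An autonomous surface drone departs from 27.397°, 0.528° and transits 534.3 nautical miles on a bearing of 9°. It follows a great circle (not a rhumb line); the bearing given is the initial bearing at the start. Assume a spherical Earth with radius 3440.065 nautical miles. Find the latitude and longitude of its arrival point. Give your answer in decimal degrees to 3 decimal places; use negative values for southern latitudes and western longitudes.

Angular distance δ = d/R = 534.3 / 3440.065 = 0.155317 rad.
With φ₁ = 27.397° = 0.478168 rad and θ = 9° = 0.157080 rad:
Applying the spherical law of cosines for sides, sin φ₂ = sin φ₁ cos δ + cos φ₁ sin δ cos θ = 0.590266, so φ₂ = 36.176°.
Δλ = atan2( sin θ sin δ cos φ₁ , cos δ − sin φ₁ sin φ₂ ) = atan2(0.021485, 0.716350) = 0.029984 rad = 1.718°.
λ₂ = λ₁ + Δλ = 2.246°.

latitude 36.176°, longitude 2.246°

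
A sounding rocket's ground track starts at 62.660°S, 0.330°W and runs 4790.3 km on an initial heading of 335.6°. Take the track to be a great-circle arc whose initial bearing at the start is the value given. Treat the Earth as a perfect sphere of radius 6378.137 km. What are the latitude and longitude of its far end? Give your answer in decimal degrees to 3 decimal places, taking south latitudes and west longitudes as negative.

The arc subtends δ = 4790.3/6378.137 = 0.751050 rad at the centre.
With φ₁ = -62.660° = -1.093623 rad and θ = 335.6° = 5.857325 rad:
Destination latitude: φ₂ = arcsin( sin φ₁ cos δ + cos φ₁ sin δ cos θ ) = arcsin(-0.363904) = -21.340°.
Δλ = atan2( sin θ sin δ cos φ₁ , cos δ − sin φ₁ sin φ₂ ) = atan2(-0.129471, 0.407718) = -0.307479 rad = -17.617°.
λ₂ = -0.330° + -17.617° = -17.947°.

latitude -21.340°, longitude -17.947°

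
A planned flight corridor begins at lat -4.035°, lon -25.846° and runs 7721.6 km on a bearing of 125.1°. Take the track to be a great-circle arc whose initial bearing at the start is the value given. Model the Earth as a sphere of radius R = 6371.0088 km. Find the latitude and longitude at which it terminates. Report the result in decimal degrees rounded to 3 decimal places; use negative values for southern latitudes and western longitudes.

latitude -34.178°, longitude 41.968°

δ = 7721.6/6371.0088 = 1.211990 rad (69.4419°).
Start latitude φ₁ = -0.070424 rad; initial bearing θ = 2.183407 rad.
Applying the spherical law of cosines for sides, sin φ₂ = sin φ₁ cos δ + cos φ₁ sin δ cos θ = -0.561762, so φ₂ = -34.178°.
For the longitude increment, Δλ = atan2( sin θ sin δ cos φ₁, cos δ − sin φ₁ sin φ₂ ) = atan2(0.764148, 0.311628) = 67.814°.
Hence λ₂ = -25.846° + 67.814° = 41.968°.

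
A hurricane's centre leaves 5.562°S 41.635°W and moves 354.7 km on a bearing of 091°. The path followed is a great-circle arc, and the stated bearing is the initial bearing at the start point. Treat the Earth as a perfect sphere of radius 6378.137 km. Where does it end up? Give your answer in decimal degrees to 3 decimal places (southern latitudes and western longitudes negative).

latitude -5.609°, longitude -38.434°

The arc subtends δ = 354.7/6378.137 = 0.055612 rad at the centre.
Start latitude φ₁ = -0.097075 rad; initial bearing θ = 1.588250 rad.
sin φ₂ = sin φ₁ cos δ + cos φ₁ sin δ cos θ = (-0.096923)(0.998454) + (0.995292)(0.055583)(-0.017452) = -0.097738
φ₂ = asin(-0.097738) = -0.097895 rad = -5.609°.
For the longitude increment, Δλ = atan2( sin θ sin δ cos φ₁, cos δ − sin φ₁ sin φ₂ ) = atan2(0.055313, 0.988981) = 3.201°.
λ₂ = -41.635° + 3.201° = -38.434°.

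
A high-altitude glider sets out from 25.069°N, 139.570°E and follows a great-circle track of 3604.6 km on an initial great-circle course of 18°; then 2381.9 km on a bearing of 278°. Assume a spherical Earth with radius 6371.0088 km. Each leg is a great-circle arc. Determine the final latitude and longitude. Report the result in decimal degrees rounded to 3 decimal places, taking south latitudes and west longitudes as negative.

Apply the spherical direct solution leg by leg, carrying full precision between legs.
Leg 1: from (25.069°, 139.570°), δ = 3604.6/6371.0088 = 0.565782 rad, θ = 18° → φ = 55.034°, λ = 156.372°.
Leg 2: from (55.034°, 156.372°), δ = 2381.9/6371.0088 = 0.373865 rad, θ = 278° → φ = 52.374°, λ = 120.044°.

latitude 52.374°, longitude 120.044°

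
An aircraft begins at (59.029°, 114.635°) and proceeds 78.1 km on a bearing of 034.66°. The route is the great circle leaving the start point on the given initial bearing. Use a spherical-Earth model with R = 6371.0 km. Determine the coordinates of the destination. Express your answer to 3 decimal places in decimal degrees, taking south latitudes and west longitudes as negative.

δ = 78.1/6371 = 0.012259 rad (0.7024°).
Converting: φ₁ = 1.030250 rad, θ = 0.604931 rad.
sin φ₂ = sin φ₁ cos δ + cos φ₁ sin δ cos θ = (0.857428)(0.999925) + (0.514604)(0.012258)(0.822541) = 0.862552
φ₂ = asin(0.862552) = 1.040292 rad = 59.604°.
Δλ = atan2( sin θ sin δ cos φ₁ , cos δ − sin φ₁ sin φ₂ ) = atan2(0.003588, 0.260349) = 0.013779 rad = 0.789°.
λ₂ = λ₁ + Δλ = 115.424°.

latitude 59.604°, longitude 115.424°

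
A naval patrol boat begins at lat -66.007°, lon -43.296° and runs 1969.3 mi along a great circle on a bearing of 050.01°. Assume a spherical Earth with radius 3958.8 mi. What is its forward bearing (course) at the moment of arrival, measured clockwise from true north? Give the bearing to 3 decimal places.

final bearing 25.082°

Angular distance δ = d/R = 1969.3 / 3958.8 = 0.497449 rad.
Start latitude φ₁ = -1.152039 rad; initial bearing θ = 0.872839 rad.
sin φ₂ = sin φ₁ cos δ + cos φ₁ sin δ cos θ = (-0.913595)(0.878803) + (0.406625)(0.477185)(0.642654) = -0.678172
φ₂ = asin(-0.678172) = -0.745273 rad = -42.701°.
Then Δλ = atan2(0.148661, 0.259228) = 0.520690 rad, from sin θ sin δ cos φ₁ over cos δ − sin φ₁ sin φ₂.
Hence λ₂ = -43.296° + 29.833° = -13.463°.
The forward bearing on arrival equals the back-azimuth from the destination plus 180°.
Back-azimuth from P₂ (-42.701°, -13.463°) to P₁ (-66.007°, -43.296°), with Δλ' = λ₁ − λ₂ = -29.833°: atan2( sin Δλ' cos φ₁ , cos φ₂ sin φ₁ − sin φ₂ cos φ₁ cos Δλ' ) = 205.082°.
Final bearing = (205.082° + 180°) mod 360° = 25.082°.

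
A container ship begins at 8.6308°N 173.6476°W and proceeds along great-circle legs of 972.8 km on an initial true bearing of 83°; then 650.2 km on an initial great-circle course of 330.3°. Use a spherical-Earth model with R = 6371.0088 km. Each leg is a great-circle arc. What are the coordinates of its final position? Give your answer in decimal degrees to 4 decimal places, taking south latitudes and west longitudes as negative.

Apply the spherical direct solution leg by leg, carrying full precision between legs.
Leg 1: from (8.6308°, -173.6476°), δ = 972.8/6371.0088 = 0.152692 rad, θ = 83° → φ = 9.5929°, λ = -164.8406°.
Leg 2: from (9.5929°, -164.8406°), δ = 650.2/6371.0088 = 0.102056 rad, θ = 330.3° → φ = 14.6574°, λ = -167.8314°.

latitude 14.6574°, longitude -167.8314°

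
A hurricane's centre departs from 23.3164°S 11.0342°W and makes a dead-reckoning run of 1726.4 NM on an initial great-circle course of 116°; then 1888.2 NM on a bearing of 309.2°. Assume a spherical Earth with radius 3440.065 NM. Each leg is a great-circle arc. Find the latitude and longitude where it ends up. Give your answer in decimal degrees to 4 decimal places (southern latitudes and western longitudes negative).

Apply the spherical direct solution leg by leg, carrying full precision between legs.
Leg 1: from (-23.3164°, -11.0342°), δ = 1726.4/3440.065 = 0.501851 rad, θ = 116° → φ = -32.7285°, λ = 19.8937°.
Leg 2: from (-32.7285°, 19.8937°), δ = 1888.2/3440.065 = 0.548885 rad, θ = 309.2° → φ = -10.5934°, λ = -4.3945°.

latitude -10.5934°, longitude -4.3945°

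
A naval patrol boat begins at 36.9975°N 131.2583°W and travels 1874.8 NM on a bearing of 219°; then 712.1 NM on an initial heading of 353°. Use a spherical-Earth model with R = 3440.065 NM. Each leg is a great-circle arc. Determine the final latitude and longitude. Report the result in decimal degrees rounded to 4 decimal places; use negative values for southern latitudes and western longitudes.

latitude 22.8852°, longitude -152.2360°

Apply the spherical direct solution leg by leg, carrying full precision between legs.
Leg 1: from (36.9975°, -131.2583°), δ = 1874.8/3440.065 = 0.544990 rad, θ = 219° → φ = 11.1184°, λ = -150.6780°.
Leg 2: from (11.1184°, -150.6780°), δ = 712.1/3440.065 = 0.207002 rad, θ = 353° → φ = 22.8852°, λ = -152.2360°.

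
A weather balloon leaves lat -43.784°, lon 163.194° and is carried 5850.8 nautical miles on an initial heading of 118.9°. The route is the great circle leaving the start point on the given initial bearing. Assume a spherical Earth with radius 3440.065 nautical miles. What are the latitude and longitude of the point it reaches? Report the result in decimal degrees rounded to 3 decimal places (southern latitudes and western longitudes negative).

Angular distance δ = d/R = 5850.8 / 3440.065 = 1.700782 rad.
Start latitude φ₁ = -0.764175 rad; initial bearing θ = 2.075196 rad.
Applying the spherical law of cosines for sides, sin φ₂ = sin φ₁ cos δ + cos φ₁ sin δ cos θ = -0.256275, so φ₂ = -14.849°.
Then Δλ = atan2(0.626713, -0.306947) = 2.026229 rad, from sin θ sin δ cos φ₁ over cos δ − sin φ₁ sin φ₂.
λ₂ = 163.194° + 116.094° = 279.288°, normalized to (−180°, 180°] → -80.712°.

latitude -14.849°, longitude -80.712°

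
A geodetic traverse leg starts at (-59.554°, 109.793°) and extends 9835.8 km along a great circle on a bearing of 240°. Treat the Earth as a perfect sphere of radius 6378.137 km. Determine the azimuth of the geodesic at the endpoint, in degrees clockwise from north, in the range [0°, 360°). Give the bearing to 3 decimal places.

final bearing 332.816°

Angular distance δ = d/R = 9835.8 / 6378.137 = 1.542112 rad.
Start latitude φ₁ = -1.039413 rad; initial bearing θ = 4.188790 rad.
sin φ₂ = sin φ₁ cos δ + cos φ₁ sin δ cos θ = (-0.862107)(0.028681) + (0.506726)(0.999589)(-0.500000) = -0.277985
φ₂ = asin(-0.277985) = -0.281695 rad = -16.140°.
Δλ = atan2( sin θ sin δ cos φ₁ , cos δ − sin φ₁ sin φ₂ ) = atan2(-0.438657, -0.210972) = -2.019088 rad = -115.685°.
λ₂ = λ₁ + Δλ = -5.892°.
The forward bearing on arrival equals the back-azimuth from the destination plus 180°.
Back-azimuth from P₂ (-16.140°, -5.892°) to P₁ (-59.554°, 109.793°), with Δλ' = λ₁ − λ₂ = 115.685°: atan2( sin Δλ' cos φ₁ , cos φ₂ sin φ₁ − sin φ₂ cos φ₁ cos Δλ' ) = 152.816°.
Final bearing = (152.816° + 180°) mod 360° = 332.816°.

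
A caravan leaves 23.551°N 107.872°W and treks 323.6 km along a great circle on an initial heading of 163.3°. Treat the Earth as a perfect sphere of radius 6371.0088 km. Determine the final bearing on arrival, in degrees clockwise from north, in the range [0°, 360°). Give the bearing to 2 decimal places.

final bearing 163.64°

δ = 323.6/6371.0088 = 0.050793 rad (2.9102°).
Converting: φ₁ = 0.411042 rad, θ = 2.850123 rad.
sin φ₂ = sin φ₁ cos δ + cos φ₁ sin δ cos θ = (0.399565)(0.998710) + (0.916705)(0.050771)(-0.957822) = 0.354471
φ₂ = asin(0.354471) = 0.362348 rad = 20.761°.
For the longitude increment, Δλ = atan2( sin θ sin δ cos φ₁, cos δ − sin φ₁ sin φ₂ ) = atan2(0.013374, 0.857076) = 0.894°.
λ₂ = λ₁ + Δλ = -106.978°.
The forward bearing on arrival equals the back-azimuth from the destination plus 180°.
Back-azimuth from P₂ (20.76°, -106.98°) to P₁ (23.55°, -107.87°), with Δλ' = λ₁ − λ₂ = -0.89°: atan2( sin Δλ' cos φ₁ , cos φ₂ sin φ₁ − sin φ₂ cos φ₁ cos Δλ' ) = 343.64°.
Final bearing = (343.64° + 180°) mod 360° = 163.64°.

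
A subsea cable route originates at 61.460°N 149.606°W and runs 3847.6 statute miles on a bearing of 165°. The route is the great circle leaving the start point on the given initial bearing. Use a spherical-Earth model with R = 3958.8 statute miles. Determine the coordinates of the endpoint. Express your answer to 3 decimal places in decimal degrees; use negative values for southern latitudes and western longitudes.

latitude 6.549°, longitude -137.180°

Angular distance δ = d/R = 3847.6 / 3958.8 = 0.971911 rad.
Start latitude φ₁ = 1.072679 rad; initial bearing θ = 2.879793 rad.
Destination latitude: φ₂ = arcsin( sin φ₁ cos δ + cos φ₁ sin δ cos θ ) = arcsin(0.114045) = 6.549°.
For the longitude increment, Δλ = atan2( sin θ sin δ cos φ₁, cos δ − sin φ₁ sin φ₂ ) = atan2(0.102136, 0.463536) = 12.426°.
Hence λ₂ = -149.606° + 12.426° = -137.180°.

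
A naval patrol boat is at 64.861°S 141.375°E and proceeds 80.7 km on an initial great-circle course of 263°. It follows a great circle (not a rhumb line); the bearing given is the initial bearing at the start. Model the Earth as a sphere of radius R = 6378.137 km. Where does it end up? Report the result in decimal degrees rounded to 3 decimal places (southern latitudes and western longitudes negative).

Central angle δ = d/R = 0.012653 rad.
With φ₁ = -64.861° = -1.132038 rad and θ = 263° = 4.590216 rad:
Applying the spherical law of cosines for sides, sin φ₂ = sin φ₁ cos δ + cos φ₁ sin δ cos θ = -0.905862, so φ₂ = -64.940°.
Δλ = atan2( sin θ sin δ cos φ₁ , cos δ − sin φ₁ sin φ₂ ) = atan2(-0.005335, 0.179861) = -0.029652 rad = -1.699°.
λ₂ = λ₁ + Δλ = 139.676°.

latitude -64.940°, longitude 139.676°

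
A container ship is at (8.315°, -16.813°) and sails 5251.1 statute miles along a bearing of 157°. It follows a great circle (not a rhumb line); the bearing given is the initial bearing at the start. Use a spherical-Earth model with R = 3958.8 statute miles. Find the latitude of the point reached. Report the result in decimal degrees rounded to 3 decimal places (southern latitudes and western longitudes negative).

δ = 5251.1/3958.8 = 1.326437 rad (75.9993°).
With φ₁ = 8.315° = 0.145124 rad and θ = 157° = 2.740167 rad:
Destination latitude: φ₂ = arcsin( sin φ₁ cos δ + cos φ₁ sin δ cos θ ) = arcsin(-0.848783) = -58.080°.
Δλ = atan2( sin θ sin δ cos φ₁ , cos δ − sin φ₁ sin φ₂ ) = atan2(0.375138, 0.364681) = 0.799531 rad = 45.810°.
λ₂ = -16.813° + 45.810° = 28.997°.

latitude -58.080°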